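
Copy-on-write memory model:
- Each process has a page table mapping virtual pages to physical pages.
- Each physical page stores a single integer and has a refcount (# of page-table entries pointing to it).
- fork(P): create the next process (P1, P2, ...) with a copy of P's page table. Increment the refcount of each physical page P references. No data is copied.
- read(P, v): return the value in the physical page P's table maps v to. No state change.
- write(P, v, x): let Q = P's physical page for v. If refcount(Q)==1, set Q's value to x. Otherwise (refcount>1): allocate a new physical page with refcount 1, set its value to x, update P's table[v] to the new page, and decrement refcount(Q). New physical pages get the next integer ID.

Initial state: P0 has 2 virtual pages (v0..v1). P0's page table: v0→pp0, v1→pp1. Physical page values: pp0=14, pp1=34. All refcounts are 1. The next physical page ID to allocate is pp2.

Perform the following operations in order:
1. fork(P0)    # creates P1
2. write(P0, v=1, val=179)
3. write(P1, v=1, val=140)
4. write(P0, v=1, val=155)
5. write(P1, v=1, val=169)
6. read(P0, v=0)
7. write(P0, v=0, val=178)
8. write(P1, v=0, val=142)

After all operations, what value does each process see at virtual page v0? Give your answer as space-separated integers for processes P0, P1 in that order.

Op 1: fork(P0) -> P1. 2 ppages; refcounts: pp0:2 pp1:2
Op 2: write(P0, v1, 179). refcount(pp1)=2>1 -> COPY to pp2. 3 ppages; refcounts: pp0:2 pp1:1 pp2:1
Op 3: write(P1, v1, 140). refcount(pp1)=1 -> write in place. 3 ppages; refcounts: pp0:2 pp1:1 pp2:1
Op 4: write(P0, v1, 155). refcount(pp2)=1 -> write in place. 3 ppages; refcounts: pp0:2 pp1:1 pp2:1
Op 5: write(P1, v1, 169). refcount(pp1)=1 -> write in place. 3 ppages; refcounts: pp0:2 pp1:1 pp2:1
Op 6: read(P0, v0) -> 14. No state change.
Op 7: write(P0, v0, 178). refcount(pp0)=2>1 -> COPY to pp3. 4 ppages; refcounts: pp0:1 pp1:1 pp2:1 pp3:1
Op 8: write(P1, v0, 142). refcount(pp0)=1 -> write in place. 4 ppages; refcounts: pp0:1 pp1:1 pp2:1 pp3:1
P0: v0 -> pp3 = 178
P1: v0 -> pp0 = 142

Answer: 178 142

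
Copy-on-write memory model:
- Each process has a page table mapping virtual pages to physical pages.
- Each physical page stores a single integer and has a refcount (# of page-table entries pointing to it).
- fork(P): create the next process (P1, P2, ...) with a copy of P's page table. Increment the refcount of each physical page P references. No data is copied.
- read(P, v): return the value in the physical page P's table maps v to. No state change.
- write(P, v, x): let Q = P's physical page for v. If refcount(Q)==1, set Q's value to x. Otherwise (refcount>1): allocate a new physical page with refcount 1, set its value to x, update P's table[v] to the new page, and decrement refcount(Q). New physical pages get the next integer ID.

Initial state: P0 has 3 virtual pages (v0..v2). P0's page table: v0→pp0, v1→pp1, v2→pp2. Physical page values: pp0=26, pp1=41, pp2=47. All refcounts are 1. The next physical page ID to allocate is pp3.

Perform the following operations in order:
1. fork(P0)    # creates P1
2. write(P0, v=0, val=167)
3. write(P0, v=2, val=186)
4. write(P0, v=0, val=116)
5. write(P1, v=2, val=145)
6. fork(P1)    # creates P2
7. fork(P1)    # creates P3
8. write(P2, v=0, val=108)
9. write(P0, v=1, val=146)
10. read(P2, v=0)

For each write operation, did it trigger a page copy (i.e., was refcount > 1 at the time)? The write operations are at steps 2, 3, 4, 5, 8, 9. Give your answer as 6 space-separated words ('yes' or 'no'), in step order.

Op 1: fork(P0) -> P1. 3 ppages; refcounts: pp0:2 pp1:2 pp2:2
Op 2: write(P0, v0, 167). refcount(pp0)=2>1 -> COPY to pp3. 4 ppages; refcounts: pp0:1 pp1:2 pp2:2 pp3:1
Op 3: write(P0, v2, 186). refcount(pp2)=2>1 -> COPY to pp4. 5 ppages; refcounts: pp0:1 pp1:2 pp2:1 pp3:1 pp4:1
Op 4: write(P0, v0, 116). refcount(pp3)=1 -> write in place. 5 ppages; refcounts: pp0:1 pp1:2 pp2:1 pp3:1 pp4:1
Op 5: write(P1, v2, 145). refcount(pp2)=1 -> write in place. 5 ppages; refcounts: pp0:1 pp1:2 pp2:1 pp3:1 pp4:1
Op 6: fork(P1) -> P2. 5 ppages; refcounts: pp0:2 pp1:3 pp2:2 pp3:1 pp4:1
Op 7: fork(P1) -> P3. 5 ppages; refcounts: pp0:3 pp1:4 pp2:3 pp3:1 pp4:1
Op 8: write(P2, v0, 108). refcount(pp0)=3>1 -> COPY to pp5. 6 ppages; refcounts: pp0:2 pp1:4 pp2:3 pp3:1 pp4:1 pp5:1
Op 9: write(P0, v1, 146). refcount(pp1)=4>1 -> COPY to pp6. 7 ppages; refcounts: pp0:2 pp1:3 pp2:3 pp3:1 pp4:1 pp5:1 pp6:1
Op 10: read(P2, v0) -> 108. No state change.

yes yes no no yes yes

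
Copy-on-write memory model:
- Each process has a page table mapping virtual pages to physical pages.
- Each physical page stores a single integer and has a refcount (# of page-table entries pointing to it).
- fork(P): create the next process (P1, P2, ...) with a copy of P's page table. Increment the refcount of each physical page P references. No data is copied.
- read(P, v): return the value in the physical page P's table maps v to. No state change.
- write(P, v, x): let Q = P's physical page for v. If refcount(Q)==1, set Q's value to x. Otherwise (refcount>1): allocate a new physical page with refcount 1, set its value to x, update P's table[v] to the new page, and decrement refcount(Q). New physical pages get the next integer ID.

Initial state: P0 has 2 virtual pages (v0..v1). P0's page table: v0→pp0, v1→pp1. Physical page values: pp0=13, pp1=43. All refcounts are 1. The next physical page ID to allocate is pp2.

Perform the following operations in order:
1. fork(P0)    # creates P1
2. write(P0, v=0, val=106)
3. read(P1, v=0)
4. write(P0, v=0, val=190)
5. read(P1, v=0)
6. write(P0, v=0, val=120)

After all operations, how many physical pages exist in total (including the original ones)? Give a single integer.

Answer: 3

Derivation:
Op 1: fork(P0) -> P1. 2 ppages; refcounts: pp0:2 pp1:2
Op 2: write(P0, v0, 106). refcount(pp0)=2>1 -> COPY to pp2. 3 ppages; refcounts: pp0:1 pp1:2 pp2:1
Op 3: read(P1, v0) -> 13. No state change.
Op 4: write(P0, v0, 190). refcount(pp2)=1 -> write in place. 3 ppages; refcounts: pp0:1 pp1:2 pp2:1
Op 5: read(P1, v0) -> 13. No state change.
Op 6: write(P0, v0, 120). refcount(pp2)=1 -> write in place. 3 ppages; refcounts: pp0:1 pp1:2 pp2:1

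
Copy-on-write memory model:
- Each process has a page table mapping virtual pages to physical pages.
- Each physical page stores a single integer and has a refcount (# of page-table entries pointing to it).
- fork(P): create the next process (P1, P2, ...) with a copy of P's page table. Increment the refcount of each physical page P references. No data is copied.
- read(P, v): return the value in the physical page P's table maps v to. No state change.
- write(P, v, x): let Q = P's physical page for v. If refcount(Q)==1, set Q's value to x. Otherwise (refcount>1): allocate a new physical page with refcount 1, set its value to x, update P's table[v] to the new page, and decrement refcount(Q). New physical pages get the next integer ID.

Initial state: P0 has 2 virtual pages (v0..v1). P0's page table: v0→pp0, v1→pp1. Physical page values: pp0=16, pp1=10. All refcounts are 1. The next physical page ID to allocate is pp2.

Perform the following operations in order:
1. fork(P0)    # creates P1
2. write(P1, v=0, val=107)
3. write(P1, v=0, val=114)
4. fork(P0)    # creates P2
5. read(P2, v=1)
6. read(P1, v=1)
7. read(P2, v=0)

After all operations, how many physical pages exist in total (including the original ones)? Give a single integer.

Op 1: fork(P0) -> P1. 2 ppages; refcounts: pp0:2 pp1:2
Op 2: write(P1, v0, 107). refcount(pp0)=2>1 -> COPY to pp2. 3 ppages; refcounts: pp0:1 pp1:2 pp2:1
Op 3: write(P1, v0, 114). refcount(pp2)=1 -> write in place. 3 ppages; refcounts: pp0:1 pp1:2 pp2:1
Op 4: fork(P0) -> P2. 3 ppages; refcounts: pp0:2 pp1:3 pp2:1
Op 5: read(P2, v1) -> 10. No state change.
Op 6: read(P1, v1) -> 10. No state change.
Op 7: read(P2, v0) -> 16. No state change.

Answer: 3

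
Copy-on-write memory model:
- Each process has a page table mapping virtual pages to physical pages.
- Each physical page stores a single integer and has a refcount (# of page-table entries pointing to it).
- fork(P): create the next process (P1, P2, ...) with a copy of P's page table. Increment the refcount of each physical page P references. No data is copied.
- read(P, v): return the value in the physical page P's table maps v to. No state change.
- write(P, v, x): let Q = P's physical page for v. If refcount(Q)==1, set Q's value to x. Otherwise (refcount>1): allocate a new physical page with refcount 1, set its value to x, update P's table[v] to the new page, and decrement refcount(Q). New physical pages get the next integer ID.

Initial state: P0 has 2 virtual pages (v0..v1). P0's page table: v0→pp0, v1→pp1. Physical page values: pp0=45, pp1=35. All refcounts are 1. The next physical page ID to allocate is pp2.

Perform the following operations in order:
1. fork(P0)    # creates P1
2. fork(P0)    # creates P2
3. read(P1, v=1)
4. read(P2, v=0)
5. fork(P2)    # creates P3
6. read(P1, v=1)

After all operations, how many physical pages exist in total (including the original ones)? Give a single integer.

Answer: 2

Derivation:
Op 1: fork(P0) -> P1. 2 ppages; refcounts: pp0:2 pp1:2
Op 2: fork(P0) -> P2. 2 ppages; refcounts: pp0:3 pp1:3
Op 3: read(P1, v1) -> 35. No state change.
Op 4: read(P2, v0) -> 45. No state change.
Op 5: fork(P2) -> P3. 2 ppages; refcounts: pp0:4 pp1:4
Op 6: read(P1, v1) -> 35. No state change.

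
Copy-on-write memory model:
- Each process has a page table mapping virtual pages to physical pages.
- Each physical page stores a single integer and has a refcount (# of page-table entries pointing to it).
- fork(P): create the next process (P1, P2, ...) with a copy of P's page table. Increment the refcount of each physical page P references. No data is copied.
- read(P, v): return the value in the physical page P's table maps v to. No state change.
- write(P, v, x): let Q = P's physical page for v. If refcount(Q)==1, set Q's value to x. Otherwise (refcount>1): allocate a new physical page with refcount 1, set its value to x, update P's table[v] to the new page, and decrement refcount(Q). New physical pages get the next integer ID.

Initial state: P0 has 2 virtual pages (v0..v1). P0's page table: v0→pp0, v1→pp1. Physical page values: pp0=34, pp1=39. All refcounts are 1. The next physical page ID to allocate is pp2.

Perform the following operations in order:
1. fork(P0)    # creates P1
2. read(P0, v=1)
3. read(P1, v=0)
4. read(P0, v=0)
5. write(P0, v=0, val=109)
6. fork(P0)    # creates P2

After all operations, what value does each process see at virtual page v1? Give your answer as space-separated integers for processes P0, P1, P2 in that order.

Op 1: fork(P0) -> P1. 2 ppages; refcounts: pp0:2 pp1:2
Op 2: read(P0, v1) -> 39. No state change.
Op 3: read(P1, v0) -> 34. No state change.
Op 4: read(P0, v0) -> 34. No state change.
Op 5: write(P0, v0, 109). refcount(pp0)=2>1 -> COPY to pp2. 3 ppages; refcounts: pp0:1 pp1:2 pp2:1
Op 6: fork(P0) -> P2. 3 ppages; refcounts: pp0:1 pp1:3 pp2:2
P0: v1 -> pp1 = 39
P1: v1 -> pp1 = 39
P2: v1 -> pp1 = 39

Answer: 39 39 39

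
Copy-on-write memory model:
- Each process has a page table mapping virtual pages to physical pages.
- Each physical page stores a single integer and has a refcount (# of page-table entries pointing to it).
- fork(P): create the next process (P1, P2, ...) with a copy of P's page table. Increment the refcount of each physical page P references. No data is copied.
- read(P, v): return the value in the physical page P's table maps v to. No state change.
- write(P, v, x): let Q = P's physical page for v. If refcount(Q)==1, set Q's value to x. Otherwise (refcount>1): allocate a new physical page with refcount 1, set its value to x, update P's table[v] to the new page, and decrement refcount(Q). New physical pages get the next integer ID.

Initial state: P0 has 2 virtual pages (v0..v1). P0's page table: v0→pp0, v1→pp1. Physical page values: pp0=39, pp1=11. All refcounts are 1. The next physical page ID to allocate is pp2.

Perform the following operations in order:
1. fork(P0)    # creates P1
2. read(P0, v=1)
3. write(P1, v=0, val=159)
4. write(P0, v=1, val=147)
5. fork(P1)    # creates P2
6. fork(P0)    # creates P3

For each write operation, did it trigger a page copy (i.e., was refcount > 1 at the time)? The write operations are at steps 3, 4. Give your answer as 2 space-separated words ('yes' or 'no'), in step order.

Op 1: fork(P0) -> P1. 2 ppages; refcounts: pp0:2 pp1:2
Op 2: read(P0, v1) -> 11. No state change.
Op 3: write(P1, v0, 159). refcount(pp0)=2>1 -> COPY to pp2. 3 ppages; refcounts: pp0:1 pp1:2 pp2:1
Op 4: write(P0, v1, 147). refcount(pp1)=2>1 -> COPY to pp3. 4 ppages; refcounts: pp0:1 pp1:1 pp2:1 pp3:1
Op 5: fork(P1) -> P2. 4 ppages; refcounts: pp0:1 pp1:2 pp2:2 pp3:1
Op 6: fork(P0) -> P3. 4 ppages; refcounts: pp0:2 pp1:2 pp2:2 pp3:2

yes yes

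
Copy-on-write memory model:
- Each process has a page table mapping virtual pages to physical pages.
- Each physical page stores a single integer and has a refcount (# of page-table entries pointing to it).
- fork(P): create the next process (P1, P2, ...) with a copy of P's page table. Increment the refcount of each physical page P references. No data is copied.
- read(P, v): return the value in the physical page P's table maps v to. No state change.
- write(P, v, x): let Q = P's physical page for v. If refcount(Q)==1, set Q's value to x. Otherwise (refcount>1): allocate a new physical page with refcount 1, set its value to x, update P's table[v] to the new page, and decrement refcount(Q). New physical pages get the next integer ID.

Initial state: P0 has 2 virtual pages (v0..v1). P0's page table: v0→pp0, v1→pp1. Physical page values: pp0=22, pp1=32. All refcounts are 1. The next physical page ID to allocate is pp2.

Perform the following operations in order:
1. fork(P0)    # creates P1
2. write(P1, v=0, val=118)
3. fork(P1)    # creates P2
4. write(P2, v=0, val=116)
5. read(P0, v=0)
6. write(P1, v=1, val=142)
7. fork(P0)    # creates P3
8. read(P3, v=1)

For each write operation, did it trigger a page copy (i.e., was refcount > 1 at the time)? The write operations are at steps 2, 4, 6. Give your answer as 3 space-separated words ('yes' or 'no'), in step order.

Op 1: fork(P0) -> P1. 2 ppages; refcounts: pp0:2 pp1:2
Op 2: write(P1, v0, 118). refcount(pp0)=2>1 -> COPY to pp2. 3 ppages; refcounts: pp0:1 pp1:2 pp2:1
Op 3: fork(P1) -> P2. 3 ppages; refcounts: pp0:1 pp1:3 pp2:2
Op 4: write(P2, v0, 116). refcount(pp2)=2>1 -> COPY to pp3. 4 ppages; refcounts: pp0:1 pp1:3 pp2:1 pp3:1
Op 5: read(P0, v0) -> 22. No state change.
Op 6: write(P1, v1, 142). refcount(pp1)=3>1 -> COPY to pp4. 5 ppages; refcounts: pp0:1 pp1:2 pp2:1 pp3:1 pp4:1
Op 7: fork(P0) -> P3. 5 ppages; refcounts: pp0:2 pp1:3 pp2:1 pp3:1 pp4:1
Op 8: read(P3, v1) -> 32. No state change.

yes yes yes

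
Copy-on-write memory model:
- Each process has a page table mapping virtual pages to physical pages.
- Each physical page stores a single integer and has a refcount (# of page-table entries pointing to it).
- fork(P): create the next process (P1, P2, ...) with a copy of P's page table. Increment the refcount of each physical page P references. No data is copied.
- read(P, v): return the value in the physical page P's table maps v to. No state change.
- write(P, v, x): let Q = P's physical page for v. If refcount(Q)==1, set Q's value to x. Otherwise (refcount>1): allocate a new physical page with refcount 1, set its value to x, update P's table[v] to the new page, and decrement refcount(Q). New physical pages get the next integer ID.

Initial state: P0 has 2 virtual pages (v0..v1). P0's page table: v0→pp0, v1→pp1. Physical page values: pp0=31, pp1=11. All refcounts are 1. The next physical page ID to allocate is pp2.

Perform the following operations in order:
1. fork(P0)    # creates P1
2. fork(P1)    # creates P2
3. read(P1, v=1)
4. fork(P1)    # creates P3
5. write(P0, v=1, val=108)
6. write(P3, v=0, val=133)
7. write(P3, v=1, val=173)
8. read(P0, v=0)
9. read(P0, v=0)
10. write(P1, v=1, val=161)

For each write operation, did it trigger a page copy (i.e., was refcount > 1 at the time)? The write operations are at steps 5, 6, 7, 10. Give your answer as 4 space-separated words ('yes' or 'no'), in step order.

Op 1: fork(P0) -> P1. 2 ppages; refcounts: pp0:2 pp1:2
Op 2: fork(P1) -> P2. 2 ppages; refcounts: pp0:3 pp1:3
Op 3: read(P1, v1) -> 11. No state change.
Op 4: fork(P1) -> P3. 2 ppages; refcounts: pp0:4 pp1:4
Op 5: write(P0, v1, 108). refcount(pp1)=4>1 -> COPY to pp2. 3 ppages; refcounts: pp0:4 pp1:3 pp2:1
Op 6: write(P3, v0, 133). refcount(pp0)=4>1 -> COPY to pp3. 4 ppages; refcounts: pp0:3 pp1:3 pp2:1 pp3:1
Op 7: write(P3, v1, 173). refcount(pp1)=3>1 -> COPY to pp4. 5 ppages; refcounts: pp0:3 pp1:2 pp2:1 pp3:1 pp4:1
Op 8: read(P0, v0) -> 31. No state change.
Op 9: read(P0, v0) -> 31. No state change.
Op 10: write(P1, v1, 161). refcount(pp1)=2>1 -> COPY to pp5. 6 ppages; refcounts: pp0:3 pp1:1 pp2:1 pp3:1 pp4:1 pp5:1

yes yes yes yes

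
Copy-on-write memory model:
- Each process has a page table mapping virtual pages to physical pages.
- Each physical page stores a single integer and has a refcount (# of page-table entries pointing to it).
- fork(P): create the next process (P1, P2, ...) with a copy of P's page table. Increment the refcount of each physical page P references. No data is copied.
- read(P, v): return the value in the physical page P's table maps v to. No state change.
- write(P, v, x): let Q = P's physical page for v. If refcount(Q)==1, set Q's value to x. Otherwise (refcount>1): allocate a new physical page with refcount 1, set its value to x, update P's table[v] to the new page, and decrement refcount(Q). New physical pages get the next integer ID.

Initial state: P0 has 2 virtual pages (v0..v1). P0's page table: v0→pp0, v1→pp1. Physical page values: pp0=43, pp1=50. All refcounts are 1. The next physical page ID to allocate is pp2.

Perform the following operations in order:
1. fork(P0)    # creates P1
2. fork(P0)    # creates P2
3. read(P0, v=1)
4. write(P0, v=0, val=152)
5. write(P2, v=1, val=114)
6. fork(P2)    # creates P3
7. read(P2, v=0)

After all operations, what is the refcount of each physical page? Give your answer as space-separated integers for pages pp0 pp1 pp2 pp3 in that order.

Answer: 3 2 1 2

Derivation:
Op 1: fork(P0) -> P1. 2 ppages; refcounts: pp0:2 pp1:2
Op 2: fork(P0) -> P2. 2 ppages; refcounts: pp0:3 pp1:3
Op 3: read(P0, v1) -> 50. No state change.
Op 4: write(P0, v0, 152). refcount(pp0)=3>1 -> COPY to pp2. 3 ppages; refcounts: pp0:2 pp1:3 pp2:1
Op 5: write(P2, v1, 114). refcount(pp1)=3>1 -> COPY to pp3. 4 ppages; refcounts: pp0:2 pp1:2 pp2:1 pp3:1
Op 6: fork(P2) -> P3. 4 ppages; refcounts: pp0:3 pp1:2 pp2:1 pp3:2
Op 7: read(P2, v0) -> 43. No state change.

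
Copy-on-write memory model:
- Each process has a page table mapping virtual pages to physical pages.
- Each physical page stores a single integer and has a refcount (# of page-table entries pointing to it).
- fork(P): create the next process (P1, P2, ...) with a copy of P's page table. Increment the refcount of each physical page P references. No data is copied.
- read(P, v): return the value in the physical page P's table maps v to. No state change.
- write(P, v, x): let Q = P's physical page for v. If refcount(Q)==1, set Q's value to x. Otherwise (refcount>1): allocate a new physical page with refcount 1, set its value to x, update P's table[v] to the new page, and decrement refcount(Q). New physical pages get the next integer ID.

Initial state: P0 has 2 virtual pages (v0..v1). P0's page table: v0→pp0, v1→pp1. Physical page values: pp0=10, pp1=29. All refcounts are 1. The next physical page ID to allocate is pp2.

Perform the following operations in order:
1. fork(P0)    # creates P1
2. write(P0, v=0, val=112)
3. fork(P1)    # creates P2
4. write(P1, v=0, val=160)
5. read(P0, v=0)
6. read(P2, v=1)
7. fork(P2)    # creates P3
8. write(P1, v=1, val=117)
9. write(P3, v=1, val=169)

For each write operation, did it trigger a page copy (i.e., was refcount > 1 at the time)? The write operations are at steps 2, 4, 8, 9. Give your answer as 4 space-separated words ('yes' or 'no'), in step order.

Op 1: fork(P0) -> P1. 2 ppages; refcounts: pp0:2 pp1:2
Op 2: write(P0, v0, 112). refcount(pp0)=2>1 -> COPY to pp2. 3 ppages; refcounts: pp0:1 pp1:2 pp2:1
Op 3: fork(P1) -> P2. 3 ppages; refcounts: pp0:2 pp1:3 pp2:1
Op 4: write(P1, v0, 160). refcount(pp0)=2>1 -> COPY to pp3. 4 ppages; refcounts: pp0:1 pp1:3 pp2:1 pp3:1
Op 5: read(P0, v0) -> 112. No state change.
Op 6: read(P2, v1) -> 29. No state change.
Op 7: fork(P2) -> P3. 4 ppages; refcounts: pp0:2 pp1:4 pp2:1 pp3:1
Op 8: write(P1, v1, 117). refcount(pp1)=4>1 -> COPY to pp4. 5 ppages; refcounts: pp0:2 pp1:3 pp2:1 pp3:1 pp4:1
Op 9: write(P3, v1, 169). refcount(pp1)=3>1 -> COPY to pp5. 6 ppages; refcounts: pp0:2 pp1:2 pp2:1 pp3:1 pp4:1 pp5:1

yes yes yes yes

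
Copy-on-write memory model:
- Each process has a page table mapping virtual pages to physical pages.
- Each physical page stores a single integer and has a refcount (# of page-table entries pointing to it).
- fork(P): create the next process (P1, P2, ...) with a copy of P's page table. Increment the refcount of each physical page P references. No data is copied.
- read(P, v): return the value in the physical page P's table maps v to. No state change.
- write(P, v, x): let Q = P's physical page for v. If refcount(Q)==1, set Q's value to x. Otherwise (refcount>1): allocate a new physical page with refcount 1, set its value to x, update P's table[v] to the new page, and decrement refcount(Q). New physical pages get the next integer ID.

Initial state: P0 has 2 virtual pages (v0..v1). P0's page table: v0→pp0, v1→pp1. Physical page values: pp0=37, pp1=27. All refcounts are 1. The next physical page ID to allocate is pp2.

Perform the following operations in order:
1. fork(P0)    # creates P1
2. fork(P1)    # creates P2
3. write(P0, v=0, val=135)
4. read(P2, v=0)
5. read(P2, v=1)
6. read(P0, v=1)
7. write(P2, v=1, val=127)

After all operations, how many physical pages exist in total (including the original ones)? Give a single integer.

Op 1: fork(P0) -> P1. 2 ppages; refcounts: pp0:2 pp1:2
Op 2: fork(P1) -> P2. 2 ppages; refcounts: pp0:3 pp1:3
Op 3: write(P0, v0, 135). refcount(pp0)=3>1 -> COPY to pp2. 3 ppages; refcounts: pp0:2 pp1:3 pp2:1
Op 4: read(P2, v0) -> 37. No state change.
Op 5: read(P2, v1) -> 27. No state change.
Op 6: read(P0, v1) -> 27. No state change.
Op 7: write(P2, v1, 127). refcount(pp1)=3>1 -> COPY to pp3. 4 ppages; refcounts: pp0:2 pp1:2 pp2:1 pp3:1

Answer: 4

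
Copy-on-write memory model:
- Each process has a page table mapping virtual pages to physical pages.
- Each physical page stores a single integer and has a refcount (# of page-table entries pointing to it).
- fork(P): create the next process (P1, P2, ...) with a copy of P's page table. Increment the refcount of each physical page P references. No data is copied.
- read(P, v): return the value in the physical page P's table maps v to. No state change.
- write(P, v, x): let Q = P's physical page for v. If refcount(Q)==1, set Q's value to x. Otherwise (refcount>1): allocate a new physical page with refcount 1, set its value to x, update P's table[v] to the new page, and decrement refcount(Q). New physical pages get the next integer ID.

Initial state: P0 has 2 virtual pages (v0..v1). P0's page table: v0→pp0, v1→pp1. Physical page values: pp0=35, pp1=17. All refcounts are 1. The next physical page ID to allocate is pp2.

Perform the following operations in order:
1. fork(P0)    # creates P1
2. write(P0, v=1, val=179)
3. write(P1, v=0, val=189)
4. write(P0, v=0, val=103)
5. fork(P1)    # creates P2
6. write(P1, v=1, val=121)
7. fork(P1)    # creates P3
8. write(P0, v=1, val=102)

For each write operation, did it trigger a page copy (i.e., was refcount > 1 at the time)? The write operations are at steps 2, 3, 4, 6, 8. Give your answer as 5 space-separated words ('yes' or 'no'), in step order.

Op 1: fork(P0) -> P1. 2 ppages; refcounts: pp0:2 pp1:2
Op 2: write(P0, v1, 179). refcount(pp1)=2>1 -> COPY to pp2. 3 ppages; refcounts: pp0:2 pp1:1 pp2:1
Op 3: write(P1, v0, 189). refcount(pp0)=2>1 -> COPY to pp3. 4 ppages; refcounts: pp0:1 pp1:1 pp2:1 pp3:1
Op 4: write(P0, v0, 103). refcount(pp0)=1 -> write in place. 4 ppages; refcounts: pp0:1 pp1:1 pp2:1 pp3:1
Op 5: fork(P1) -> P2. 4 ppages; refcounts: pp0:1 pp1:2 pp2:1 pp3:2
Op 6: write(P1, v1, 121). refcount(pp1)=2>1 -> COPY to pp4. 5 ppages; refcounts: pp0:1 pp1:1 pp2:1 pp3:2 pp4:1
Op 7: fork(P1) -> P3. 5 ppages; refcounts: pp0:1 pp1:1 pp2:1 pp3:3 pp4:2
Op 8: write(P0, v1, 102). refcount(pp2)=1 -> write in place. 5 ppages; refcounts: pp0:1 pp1:1 pp2:1 pp3:3 pp4:2

yes yes no yes no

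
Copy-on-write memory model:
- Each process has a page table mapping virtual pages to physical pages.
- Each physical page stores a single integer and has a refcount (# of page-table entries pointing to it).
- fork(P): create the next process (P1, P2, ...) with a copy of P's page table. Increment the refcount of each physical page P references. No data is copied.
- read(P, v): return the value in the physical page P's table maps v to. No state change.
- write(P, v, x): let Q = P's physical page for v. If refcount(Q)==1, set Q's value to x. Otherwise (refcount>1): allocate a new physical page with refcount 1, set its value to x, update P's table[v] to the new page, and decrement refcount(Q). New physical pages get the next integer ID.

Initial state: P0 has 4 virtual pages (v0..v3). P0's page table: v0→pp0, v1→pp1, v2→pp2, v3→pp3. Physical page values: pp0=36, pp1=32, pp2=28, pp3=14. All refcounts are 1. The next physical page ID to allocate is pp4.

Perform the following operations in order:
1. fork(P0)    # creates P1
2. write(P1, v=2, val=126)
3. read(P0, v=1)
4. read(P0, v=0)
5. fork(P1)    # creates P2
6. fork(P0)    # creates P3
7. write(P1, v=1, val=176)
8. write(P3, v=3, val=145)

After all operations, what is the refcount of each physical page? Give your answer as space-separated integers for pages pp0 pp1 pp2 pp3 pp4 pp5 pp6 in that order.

Answer: 4 3 2 3 2 1 1

Derivation:
Op 1: fork(P0) -> P1. 4 ppages; refcounts: pp0:2 pp1:2 pp2:2 pp3:2
Op 2: write(P1, v2, 126). refcount(pp2)=2>1 -> COPY to pp4. 5 ppages; refcounts: pp0:2 pp1:2 pp2:1 pp3:2 pp4:1
Op 3: read(P0, v1) -> 32. No state change.
Op 4: read(P0, v0) -> 36. No state change.
Op 5: fork(P1) -> P2. 5 ppages; refcounts: pp0:3 pp1:3 pp2:1 pp3:3 pp4:2
Op 6: fork(P0) -> P3. 5 ppages; refcounts: pp0:4 pp1:4 pp2:2 pp3:4 pp4:2
Op 7: write(P1, v1, 176). refcount(pp1)=4>1 -> COPY to pp5. 6 ppages; refcounts: pp0:4 pp1:3 pp2:2 pp3:4 pp4:2 pp5:1
Op 8: write(P3, v3, 145). refcount(pp3)=4>1 -> COPY to pp6. 7 ppages; refcounts: pp0:4 pp1:3 pp2:2 pp3:3 pp4:2 pp5:1 pp6:1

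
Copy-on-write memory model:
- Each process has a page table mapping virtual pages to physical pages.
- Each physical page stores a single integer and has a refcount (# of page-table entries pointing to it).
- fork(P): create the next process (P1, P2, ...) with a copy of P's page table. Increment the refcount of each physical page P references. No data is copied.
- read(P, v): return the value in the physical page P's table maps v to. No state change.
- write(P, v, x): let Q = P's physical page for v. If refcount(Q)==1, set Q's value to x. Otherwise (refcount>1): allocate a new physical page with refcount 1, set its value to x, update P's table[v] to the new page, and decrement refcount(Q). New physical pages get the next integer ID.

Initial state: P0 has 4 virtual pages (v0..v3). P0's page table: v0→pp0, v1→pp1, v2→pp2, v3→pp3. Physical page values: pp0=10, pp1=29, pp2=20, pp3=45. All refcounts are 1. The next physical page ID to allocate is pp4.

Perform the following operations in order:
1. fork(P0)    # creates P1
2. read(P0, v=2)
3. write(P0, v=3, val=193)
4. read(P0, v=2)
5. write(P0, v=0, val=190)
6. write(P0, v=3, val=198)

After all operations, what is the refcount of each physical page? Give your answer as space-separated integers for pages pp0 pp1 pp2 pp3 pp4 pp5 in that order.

Op 1: fork(P0) -> P1. 4 ppages; refcounts: pp0:2 pp1:2 pp2:2 pp3:2
Op 2: read(P0, v2) -> 20. No state change.
Op 3: write(P0, v3, 193). refcount(pp3)=2>1 -> COPY to pp4. 5 ppages; refcounts: pp0:2 pp1:2 pp2:2 pp3:1 pp4:1
Op 4: read(P0, v2) -> 20. No state change.
Op 5: write(P0, v0, 190). refcount(pp0)=2>1 -> COPY to pp5. 6 ppages; refcounts: pp0:1 pp1:2 pp2:2 pp3:1 pp4:1 pp5:1
Op 6: write(P0, v3, 198). refcount(pp4)=1 -> write in place. 6 ppages; refcounts: pp0:1 pp1:2 pp2:2 pp3:1 pp4:1 pp5:1

Answer: 1 2 2 1 1 1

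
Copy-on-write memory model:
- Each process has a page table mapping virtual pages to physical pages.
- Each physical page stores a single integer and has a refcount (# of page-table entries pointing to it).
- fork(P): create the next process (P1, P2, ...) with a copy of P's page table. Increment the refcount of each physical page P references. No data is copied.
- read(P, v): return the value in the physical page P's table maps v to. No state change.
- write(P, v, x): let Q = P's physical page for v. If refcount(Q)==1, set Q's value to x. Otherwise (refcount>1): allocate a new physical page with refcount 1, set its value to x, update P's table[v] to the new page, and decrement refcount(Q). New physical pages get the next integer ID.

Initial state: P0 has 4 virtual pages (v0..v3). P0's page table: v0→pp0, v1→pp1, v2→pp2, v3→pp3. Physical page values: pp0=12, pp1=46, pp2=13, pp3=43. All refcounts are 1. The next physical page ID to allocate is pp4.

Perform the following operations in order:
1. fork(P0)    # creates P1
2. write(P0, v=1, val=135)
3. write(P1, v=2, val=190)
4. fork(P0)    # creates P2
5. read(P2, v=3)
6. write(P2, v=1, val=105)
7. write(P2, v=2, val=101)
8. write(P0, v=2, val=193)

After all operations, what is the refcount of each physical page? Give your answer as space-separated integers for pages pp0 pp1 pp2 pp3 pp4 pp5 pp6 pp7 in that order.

Op 1: fork(P0) -> P1. 4 ppages; refcounts: pp0:2 pp1:2 pp2:2 pp3:2
Op 2: write(P0, v1, 135). refcount(pp1)=2>1 -> COPY to pp4. 5 ppages; refcounts: pp0:2 pp1:1 pp2:2 pp3:2 pp4:1
Op 3: write(P1, v2, 190). refcount(pp2)=2>1 -> COPY to pp5. 6 ppages; refcounts: pp0:2 pp1:1 pp2:1 pp3:2 pp4:1 pp5:1
Op 4: fork(P0) -> P2. 6 ppages; refcounts: pp0:3 pp1:1 pp2:2 pp3:3 pp4:2 pp5:1
Op 5: read(P2, v3) -> 43. No state change.
Op 6: write(P2, v1, 105). refcount(pp4)=2>1 -> COPY to pp6. 7 ppages; refcounts: pp0:3 pp1:1 pp2:2 pp3:3 pp4:1 pp5:1 pp6:1
Op 7: write(P2, v2, 101). refcount(pp2)=2>1 -> COPY to pp7. 8 ppages; refcounts: pp0:3 pp1:1 pp2:1 pp3:3 pp4:1 pp5:1 pp6:1 pp7:1
Op 8: write(P0, v2, 193). refcount(pp2)=1 -> write in place. 8 ppages; refcounts: pp0:3 pp1:1 pp2:1 pp3:3 pp4:1 pp5:1 pp6:1 pp7:1

Answer: 3 1 1 3 1 1 1 1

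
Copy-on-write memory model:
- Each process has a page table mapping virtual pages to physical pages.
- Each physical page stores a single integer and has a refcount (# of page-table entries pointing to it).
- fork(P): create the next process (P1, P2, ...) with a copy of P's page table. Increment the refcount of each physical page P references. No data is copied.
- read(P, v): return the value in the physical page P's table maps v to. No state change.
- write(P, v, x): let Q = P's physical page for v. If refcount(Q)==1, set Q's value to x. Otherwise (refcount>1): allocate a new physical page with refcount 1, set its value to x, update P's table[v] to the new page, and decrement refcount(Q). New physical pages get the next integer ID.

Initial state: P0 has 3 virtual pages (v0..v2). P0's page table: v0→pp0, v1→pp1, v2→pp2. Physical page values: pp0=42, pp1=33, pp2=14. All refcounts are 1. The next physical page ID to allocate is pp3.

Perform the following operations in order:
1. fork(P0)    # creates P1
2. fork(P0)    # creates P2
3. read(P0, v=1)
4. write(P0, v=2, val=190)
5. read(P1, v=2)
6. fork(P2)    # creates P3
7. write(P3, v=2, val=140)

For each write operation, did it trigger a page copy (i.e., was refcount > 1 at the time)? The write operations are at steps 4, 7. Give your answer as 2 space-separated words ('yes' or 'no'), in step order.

Op 1: fork(P0) -> P1. 3 ppages; refcounts: pp0:2 pp1:2 pp2:2
Op 2: fork(P0) -> P2. 3 ppages; refcounts: pp0:3 pp1:3 pp2:3
Op 3: read(P0, v1) -> 33. No state change.
Op 4: write(P0, v2, 190). refcount(pp2)=3>1 -> COPY to pp3. 4 ppages; refcounts: pp0:3 pp1:3 pp2:2 pp3:1
Op 5: read(P1, v2) -> 14. No state change.
Op 6: fork(P2) -> P3. 4 ppages; refcounts: pp0:4 pp1:4 pp2:3 pp3:1
Op 7: write(P3, v2, 140). refcount(pp2)=3>1 -> COPY to pp4. 5 ppages; refcounts: pp0:4 pp1:4 pp2:2 pp3:1 pp4:1

yes yes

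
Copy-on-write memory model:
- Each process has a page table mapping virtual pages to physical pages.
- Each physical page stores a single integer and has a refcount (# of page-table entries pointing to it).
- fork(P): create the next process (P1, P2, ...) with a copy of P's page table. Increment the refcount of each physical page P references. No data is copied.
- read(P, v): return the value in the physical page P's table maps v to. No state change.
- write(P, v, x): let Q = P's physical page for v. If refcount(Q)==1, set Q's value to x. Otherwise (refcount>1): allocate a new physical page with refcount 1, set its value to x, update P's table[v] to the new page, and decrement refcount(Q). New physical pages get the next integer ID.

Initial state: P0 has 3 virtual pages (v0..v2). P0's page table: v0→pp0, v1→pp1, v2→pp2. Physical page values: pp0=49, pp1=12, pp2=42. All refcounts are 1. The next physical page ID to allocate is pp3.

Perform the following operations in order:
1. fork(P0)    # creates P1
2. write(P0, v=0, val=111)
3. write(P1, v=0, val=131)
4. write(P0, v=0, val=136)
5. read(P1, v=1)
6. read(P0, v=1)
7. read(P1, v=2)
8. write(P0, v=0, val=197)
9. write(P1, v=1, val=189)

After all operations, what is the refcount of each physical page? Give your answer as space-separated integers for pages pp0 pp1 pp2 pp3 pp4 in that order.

Op 1: fork(P0) -> P1. 3 ppages; refcounts: pp0:2 pp1:2 pp2:2
Op 2: write(P0, v0, 111). refcount(pp0)=2>1 -> COPY to pp3. 4 ppages; refcounts: pp0:1 pp1:2 pp2:2 pp3:1
Op 3: write(P1, v0, 131). refcount(pp0)=1 -> write in place. 4 ppages; refcounts: pp0:1 pp1:2 pp2:2 pp3:1
Op 4: write(P0, v0, 136). refcount(pp3)=1 -> write in place. 4 ppages; refcounts: pp0:1 pp1:2 pp2:2 pp3:1
Op 5: read(P1, v1) -> 12. No state change.
Op 6: read(P0, v1) -> 12. No state change.
Op 7: read(P1, v2) -> 42. No state change.
Op 8: write(P0, v0, 197). refcount(pp3)=1 -> write in place. 4 ppages; refcounts: pp0:1 pp1:2 pp2:2 pp3:1
Op 9: write(P1, v1, 189). refcount(pp1)=2>1 -> COPY to pp4. 5 ppages; refcounts: pp0:1 pp1:1 pp2:2 pp3:1 pp4:1

Answer: 1 1 2 1 1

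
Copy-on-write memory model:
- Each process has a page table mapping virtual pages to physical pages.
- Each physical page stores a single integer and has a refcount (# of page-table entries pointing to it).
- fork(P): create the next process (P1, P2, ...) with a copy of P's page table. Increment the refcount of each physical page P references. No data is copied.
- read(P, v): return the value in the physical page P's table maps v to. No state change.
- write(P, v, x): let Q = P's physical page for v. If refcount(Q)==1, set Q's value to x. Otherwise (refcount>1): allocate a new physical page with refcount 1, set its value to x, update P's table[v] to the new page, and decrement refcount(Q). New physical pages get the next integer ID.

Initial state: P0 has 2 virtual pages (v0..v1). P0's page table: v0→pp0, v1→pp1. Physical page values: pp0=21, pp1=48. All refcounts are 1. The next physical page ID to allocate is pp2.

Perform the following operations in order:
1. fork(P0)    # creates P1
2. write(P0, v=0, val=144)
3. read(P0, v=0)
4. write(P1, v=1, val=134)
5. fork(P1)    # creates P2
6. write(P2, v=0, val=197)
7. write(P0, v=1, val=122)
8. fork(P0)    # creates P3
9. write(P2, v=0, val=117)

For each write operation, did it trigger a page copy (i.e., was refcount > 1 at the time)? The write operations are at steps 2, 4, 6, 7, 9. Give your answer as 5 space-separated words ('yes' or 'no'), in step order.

Op 1: fork(P0) -> P1. 2 ppages; refcounts: pp0:2 pp1:2
Op 2: write(P0, v0, 144). refcount(pp0)=2>1 -> COPY to pp2. 3 ppages; refcounts: pp0:1 pp1:2 pp2:1
Op 3: read(P0, v0) -> 144. No state change.
Op 4: write(P1, v1, 134). refcount(pp1)=2>1 -> COPY to pp3. 4 ppages; refcounts: pp0:1 pp1:1 pp2:1 pp3:1
Op 5: fork(P1) -> P2. 4 ppages; refcounts: pp0:2 pp1:1 pp2:1 pp3:2
Op 6: write(P2, v0, 197). refcount(pp0)=2>1 -> COPY to pp4. 5 ppages; refcounts: pp0:1 pp1:1 pp2:1 pp3:2 pp4:1
Op 7: write(P0, v1, 122). refcount(pp1)=1 -> write in place. 5 ppages; refcounts: pp0:1 pp1:1 pp2:1 pp3:2 pp4:1
Op 8: fork(P0) -> P3. 5 ppages; refcounts: pp0:1 pp1:2 pp2:2 pp3:2 pp4:1
Op 9: write(P2, v0, 117). refcount(pp4)=1 -> write in place. 5 ppages; refcounts: pp0:1 pp1:2 pp2:2 pp3:2 pp4:1

yes yes yes no no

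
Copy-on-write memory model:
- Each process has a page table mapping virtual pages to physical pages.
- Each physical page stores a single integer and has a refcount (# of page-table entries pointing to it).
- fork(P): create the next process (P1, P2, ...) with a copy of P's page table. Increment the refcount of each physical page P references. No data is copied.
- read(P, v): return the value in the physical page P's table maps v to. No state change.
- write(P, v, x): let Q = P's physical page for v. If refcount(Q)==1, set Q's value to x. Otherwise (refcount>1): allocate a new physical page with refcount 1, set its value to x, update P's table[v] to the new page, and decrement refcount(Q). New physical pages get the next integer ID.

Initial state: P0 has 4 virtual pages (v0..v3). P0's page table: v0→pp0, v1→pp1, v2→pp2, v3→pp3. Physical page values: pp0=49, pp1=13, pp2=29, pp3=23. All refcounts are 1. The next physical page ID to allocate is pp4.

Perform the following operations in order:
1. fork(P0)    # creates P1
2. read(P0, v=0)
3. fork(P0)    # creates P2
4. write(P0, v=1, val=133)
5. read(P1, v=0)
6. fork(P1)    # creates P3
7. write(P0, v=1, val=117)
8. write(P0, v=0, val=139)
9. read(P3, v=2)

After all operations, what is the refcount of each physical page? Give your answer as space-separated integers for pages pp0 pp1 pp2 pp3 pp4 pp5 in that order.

Op 1: fork(P0) -> P1. 4 ppages; refcounts: pp0:2 pp1:2 pp2:2 pp3:2
Op 2: read(P0, v0) -> 49. No state change.
Op 3: fork(P0) -> P2. 4 ppages; refcounts: pp0:3 pp1:3 pp2:3 pp3:3
Op 4: write(P0, v1, 133). refcount(pp1)=3>1 -> COPY to pp4. 5 ppages; refcounts: pp0:3 pp1:2 pp2:3 pp3:3 pp4:1
Op 5: read(P1, v0) -> 49. No state change.
Op 6: fork(P1) -> P3. 5 ppages; refcounts: pp0:4 pp1:3 pp2:4 pp3:4 pp4:1
Op 7: write(P0, v1, 117). refcount(pp4)=1 -> write in place. 5 ppages; refcounts: pp0:4 pp1:3 pp2:4 pp3:4 pp4:1
Op 8: write(P0, v0, 139). refcount(pp0)=4>1 -> COPY to pp5. 6 ppages; refcounts: pp0:3 pp1:3 pp2:4 pp3:4 pp4:1 pp5:1
Op 9: read(P3, v2) -> 29. No state change.

Answer: 3 3 4 4 1 1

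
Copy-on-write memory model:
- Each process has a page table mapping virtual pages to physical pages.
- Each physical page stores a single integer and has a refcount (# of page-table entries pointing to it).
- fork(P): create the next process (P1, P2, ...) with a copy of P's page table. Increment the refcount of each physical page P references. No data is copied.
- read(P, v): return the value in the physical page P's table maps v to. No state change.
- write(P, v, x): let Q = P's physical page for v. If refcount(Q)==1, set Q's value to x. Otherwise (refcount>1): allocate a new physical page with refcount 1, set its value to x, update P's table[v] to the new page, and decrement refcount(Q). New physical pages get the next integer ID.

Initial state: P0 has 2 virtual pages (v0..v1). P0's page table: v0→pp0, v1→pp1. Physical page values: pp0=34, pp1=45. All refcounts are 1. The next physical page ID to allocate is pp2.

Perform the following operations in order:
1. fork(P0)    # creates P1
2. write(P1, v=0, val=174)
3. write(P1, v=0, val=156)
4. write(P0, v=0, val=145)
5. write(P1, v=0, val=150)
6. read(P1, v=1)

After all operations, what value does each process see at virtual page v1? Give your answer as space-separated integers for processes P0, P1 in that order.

Answer: 45 45

Derivation:
Op 1: fork(P0) -> P1. 2 ppages; refcounts: pp0:2 pp1:2
Op 2: write(P1, v0, 174). refcount(pp0)=2>1 -> COPY to pp2. 3 ppages; refcounts: pp0:1 pp1:2 pp2:1
Op 3: write(P1, v0, 156). refcount(pp2)=1 -> write in place. 3 ppages; refcounts: pp0:1 pp1:2 pp2:1
Op 4: write(P0, v0, 145). refcount(pp0)=1 -> write in place. 3 ppages; refcounts: pp0:1 pp1:2 pp2:1
Op 5: write(P1, v0, 150). refcount(pp2)=1 -> write in place. 3 ppages; refcounts: pp0:1 pp1:2 pp2:1
Op 6: read(P1, v1) -> 45. No state change.
P0: v1 -> pp1 = 45
P1: v1 -> pp1 = 45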